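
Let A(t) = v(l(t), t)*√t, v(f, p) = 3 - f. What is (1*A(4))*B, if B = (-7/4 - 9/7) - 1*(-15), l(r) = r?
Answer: -335/14 ≈ -23.929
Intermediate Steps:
B = 335/28 (B = (-7*¼ - 9*⅐) + 15 = (-7/4 - 9/7) + 15 = -85/28 + 15 = 335/28 ≈ 11.964)
A(t) = √t*(3 - t) (A(t) = (3 - t)*√t = √t*(3 - t))
(1*A(4))*B = (1*(√4*(3 - 1*4)))*(335/28) = (1*(2*(3 - 4)))*(335/28) = (1*(2*(-1)))*(335/28) = (1*(-2))*(335/28) = -2*335/28 = -335/14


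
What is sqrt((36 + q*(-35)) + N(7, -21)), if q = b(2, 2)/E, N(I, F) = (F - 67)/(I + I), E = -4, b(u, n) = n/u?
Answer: sqrt(7539)/14 ≈ 6.2020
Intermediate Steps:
N(I, F) = (-67 + F)/(2*I) (N(I, F) = (-67 + F)/((2*I)) = (-67 + F)*(1/(2*I)) = (-67 + F)/(2*I))
q = -1/4 (q = (2/2)/(-4) = (2*(1/2))*(-1/4) = 1*(-1/4) = -1/4 ≈ -0.25000)
sqrt((36 + q*(-35)) + N(7, -21)) = sqrt((36 - 1/4*(-35)) + (1/2)*(-67 - 21)/7) = sqrt((36 + 35/4) + (1/2)*(1/7)*(-88)) = sqrt(179/4 - 44/7) = sqrt(1077/28) = sqrt(7539)/14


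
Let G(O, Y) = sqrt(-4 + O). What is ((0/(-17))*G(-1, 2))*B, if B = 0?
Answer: 0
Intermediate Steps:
((0/(-17))*G(-1, 2))*B = ((0/(-17))*sqrt(-4 - 1))*0 = ((0*(-1/17))*sqrt(-5))*0 = (0*(I*sqrt(5)))*0 = 0*0 = 0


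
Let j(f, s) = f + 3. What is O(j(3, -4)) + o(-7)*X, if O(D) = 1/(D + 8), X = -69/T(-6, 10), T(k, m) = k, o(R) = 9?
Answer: 725/7 ≈ 103.57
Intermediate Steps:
j(f, s) = 3 + f
X = 23/2 (X = -69/(-6) = -69*(-⅙) = 23/2 ≈ 11.500)
O(D) = 1/(8 + D)
O(j(3, -4)) + o(-7)*X = 1/(8 + (3 + 3)) + 9*(23/2) = 1/(8 + 6) + 207/2 = 1/14 + 207/2 = 725/7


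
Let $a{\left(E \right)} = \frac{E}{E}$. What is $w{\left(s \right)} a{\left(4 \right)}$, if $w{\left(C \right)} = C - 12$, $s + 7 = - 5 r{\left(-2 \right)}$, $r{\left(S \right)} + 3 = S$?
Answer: $6$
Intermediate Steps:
$a{\left(E \right)} = 1$
$r{\left(S \right)} = -3 + S$
$s = 18$ ($s = -7 - 5 \left(-3 - 2\right) = -7 - -25 = -7 + 25 = 18$)
$w{\left(C \right)} = -12 + C$
$w{\left(s \right)} a{\left(4 \right)} = \left(-12 + 18\right) 1 = 6 \cdot 1 = 6$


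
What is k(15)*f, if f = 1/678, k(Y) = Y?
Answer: 5/226 ≈ 0.022124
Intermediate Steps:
f = 1/678 ≈ 0.0014749
k(15)*f = 15*(1/678) = 5/226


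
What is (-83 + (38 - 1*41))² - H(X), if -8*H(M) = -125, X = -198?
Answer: 59043/8 ≈ 7380.4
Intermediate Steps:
H(M) = 125/8 (H(M) = -⅛*(-125) = 125/8)
(-83 + (38 - 1*41))² - H(X) = (-83 + (38 - 1*41))² - 1*125/8 = (-83 + (38 - 41))² - 125/8 = (-83 - 3)² - 125/8 = (-86)² - 125/8 = 7396 - 125/8 = 59043/8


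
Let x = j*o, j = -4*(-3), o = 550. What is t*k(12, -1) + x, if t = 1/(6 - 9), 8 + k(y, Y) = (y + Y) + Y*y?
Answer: 6603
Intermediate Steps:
j = 12
k(y, Y) = -8 + Y + y + Y*y (k(y, Y) = -8 + ((y + Y) + Y*y) = -8 + ((Y + y) + Y*y) = -8 + (Y + y + Y*y) = -8 + Y + y + Y*y)
x = 6600 (x = 12*550 = 6600)
t = -⅓ (t = 1/(-3) = -⅓ ≈ -0.33333)
t*k(12, -1) + x = -(-8 - 1 + 12 - 1*12)/3 + 6600 = -(-8 - 1 + 12 - 12)/3 + 6600 = -⅓*(-9) + 6600 = 3 + 6600 = 6603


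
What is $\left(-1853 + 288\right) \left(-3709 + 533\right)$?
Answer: $4970440$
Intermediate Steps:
$\left(-1853 + 288\right) \left(-3709 + 533\right) = \left(-1565\right) \left(-3176\right) = 4970440$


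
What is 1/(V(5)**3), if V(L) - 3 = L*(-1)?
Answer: -1/8 ≈ -0.12500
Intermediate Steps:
V(L) = 3 - L (V(L) = 3 + L*(-1) = 3 - L)
1/(V(5)**3) = 1/((3 - 1*5)**3) = 1/((3 - 5)**3) = 1/((-2)**3) = 1/(-8) = -1/8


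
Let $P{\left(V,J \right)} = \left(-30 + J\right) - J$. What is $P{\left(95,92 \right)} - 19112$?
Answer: $-19142$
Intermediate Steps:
$P{\left(V,J \right)} = -30$
$P{\left(95,92 \right)} - 19112 = -30 - 19112 = -19142$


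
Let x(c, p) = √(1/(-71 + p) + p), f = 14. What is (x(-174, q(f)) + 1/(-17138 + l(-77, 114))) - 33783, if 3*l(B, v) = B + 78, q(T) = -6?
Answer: -1736885382/51413 + I*√35651/77 ≈ -33783.0 + 2.4521*I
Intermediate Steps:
x(c, p) = √(p + 1/(-71 + p))
l(B, v) = 26 + B/3 (l(B, v) = (B + 78)/3 = (78 + B)/3 = 26 + B/3)
(x(-174, q(f)) + 1/(-17138 + l(-77, 114))) - 33783 = (√((1 - 6*(-71 - 6))/(-71 - 6)) + 1/(-17138 + (26 + (⅓)*(-77)))) - 33783 = (√((1 - 6*(-77))/(-77)) + 1/(-17138 + (26 - 77/3))) - 33783 = (√(-(1 + 462)/77) + 1/(-17138 + ⅓)) - 33783 = (√(-1/77*463) + 1/(-51413/3)) - 33783 = (√(-463/77) - 3/51413) - 33783 = (I*√35651/77 - 3/51413) - 33783 = (-3/51413 + I*√35651/77) - 33783 = -1736885382/51413 + I*√35651/77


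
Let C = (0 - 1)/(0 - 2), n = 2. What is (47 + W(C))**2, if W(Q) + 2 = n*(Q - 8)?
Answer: 900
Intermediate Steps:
C = 1/2 (C = -1/(-2) = -1*(-1/2) = 1/2 ≈ 0.50000)
W(Q) = -18 + 2*Q (W(Q) = -2 + 2*(Q - 8) = -2 + 2*(-8 + Q) = -2 + (-16 + 2*Q) = -18 + 2*Q)
(47 + W(C))**2 = (47 + (-18 + 2*(1/2)))**2 = (47 + (-18 + 1))**2 = (47 - 17)**2 = 30**2 = 900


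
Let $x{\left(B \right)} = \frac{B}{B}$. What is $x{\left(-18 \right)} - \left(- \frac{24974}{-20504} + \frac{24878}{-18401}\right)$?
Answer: $\frac{213923021}{188647052} \approx 1.134$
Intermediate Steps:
$x{\left(B \right)} = 1$
$x{\left(-18 \right)} - \left(- \frac{24974}{-20504} + \frac{24878}{-18401}\right) = 1 - \left(- \frac{24974}{-20504} + \frac{24878}{-18401}\right) = 1 - \left(\left(-24974\right) \left(- \frac{1}{20504}\right) + 24878 \left(- \frac{1}{18401}\right)\right) = 1 - \left(\frac{12487}{10252} - \frac{24878}{18401}\right) = 1 - - \frac{25275969}{188647052} = 1 + \frac{25275969}{188647052} = \frac{213923021}{188647052}$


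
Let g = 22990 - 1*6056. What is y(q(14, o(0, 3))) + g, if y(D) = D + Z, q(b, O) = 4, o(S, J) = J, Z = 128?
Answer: 17066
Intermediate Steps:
g = 16934 (g = 22990 - 6056 = 16934)
y(D) = 128 + D (y(D) = D + 128 = 128 + D)
y(q(14, o(0, 3))) + g = (128 + 4) + 16934 = 132 + 16934 = 17066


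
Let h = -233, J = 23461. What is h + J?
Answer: 23228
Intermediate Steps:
h + J = -233 + 23461 = 23228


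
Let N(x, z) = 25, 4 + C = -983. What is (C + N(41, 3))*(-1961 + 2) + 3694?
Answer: 1888252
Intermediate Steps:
C = -987 (C = -4 - 983 = -987)
(C + N(41, 3))*(-1961 + 2) + 3694 = (-987 + 25)*(-1961 + 2) + 3694 = -962*(-1959) + 3694 = 1884558 + 3694 = 1888252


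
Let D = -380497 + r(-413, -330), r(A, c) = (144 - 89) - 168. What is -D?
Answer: 380610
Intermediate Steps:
r(A, c) = -113 (r(A, c) = 55 - 168 = -113)
D = -380610 (D = -380497 - 113 = -380610)
-D = -1*(-380610) = 380610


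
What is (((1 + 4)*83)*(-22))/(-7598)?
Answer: 4565/3799 ≈ 1.2016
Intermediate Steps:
(((1 + 4)*83)*(-22))/(-7598) = ((5*83)*(-22))*(-1/7598) = (415*(-22))*(-1/7598) = -9130*(-1/7598) = 4565/3799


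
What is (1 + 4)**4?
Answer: 625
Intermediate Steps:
(1 + 4)**4 = 5**4 = 625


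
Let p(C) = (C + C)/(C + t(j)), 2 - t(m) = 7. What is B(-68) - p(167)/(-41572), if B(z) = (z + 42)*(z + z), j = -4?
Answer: 11906886119/3367332 ≈ 3536.0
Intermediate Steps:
t(m) = -5 (t(m) = 2 - 1*7 = 2 - 7 = -5)
p(C) = 2*C/(-5 + C) (p(C) = (C + C)/(C - 5) = (2*C)/(-5 + C) = 2*C/(-5 + C))
B(z) = 2*z*(42 + z) (B(z) = (42 + z)*(2*z) = 2*z*(42 + z))
B(-68) - p(167)/(-41572) = 2*(-68)*(42 - 68) - 2*167/(-5 + 167)/(-41572) = 2*(-68)*(-26) - 2*167/162*(-1)/41572 = 3536 - 2*167*(1/162)*(-1)/41572 = 3536 - 167*(-1)/(81*41572) = 3536 - 1*(-167/3367332) = 3536 + 167/3367332 = 11906886119/3367332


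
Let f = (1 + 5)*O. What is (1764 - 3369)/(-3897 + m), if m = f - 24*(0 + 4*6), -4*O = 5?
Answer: 1070/2987 ≈ 0.35822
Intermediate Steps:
O = -5/4 (O = -¼*5 = -5/4 ≈ -1.2500)
f = -15/2 (f = (1 + 5)*(-5/4) = 6*(-5/4) = -15/2 ≈ -7.5000)
m = -1167/2 (m = -15/2 - 24*(0 + 4*6) = -15/2 - 24*(0 + 24) = -15/2 - 24*24 = -15/2 - 576 = -1167/2 ≈ -583.50)
(1764 - 3369)/(-3897 + m) = (1764 - 3369)/(-3897 - 1167/2) = -1605/(-8961/2) = -1605*(-2/8961) = 1070/2987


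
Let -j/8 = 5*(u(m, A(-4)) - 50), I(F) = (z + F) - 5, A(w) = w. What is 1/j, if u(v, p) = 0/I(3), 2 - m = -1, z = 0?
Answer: 1/2000 ≈ 0.00050000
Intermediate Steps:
I(F) = -5 + F (I(F) = (0 + F) - 5 = F - 5 = -5 + F)
m = 3 (m = 2 - 1*(-1) = 2 + 1 = 3)
u(v, p) = 0 (u(v, p) = 0/(-5 + 3) = 0/(-2) = 0*(-1/2) = 0)
j = 2000 (j = -40*(0 - 50) = -40*(-50) = -8*(-250) = 2000)
1/j = 1/2000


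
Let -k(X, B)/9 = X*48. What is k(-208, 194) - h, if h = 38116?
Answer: 51740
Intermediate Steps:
k(X, B) = -432*X (k(X, B) = -9*X*48 = -432*X)
k(-208, 194) - h = -432*(-208) - 1*38116 = 89856 - 38116 = 51740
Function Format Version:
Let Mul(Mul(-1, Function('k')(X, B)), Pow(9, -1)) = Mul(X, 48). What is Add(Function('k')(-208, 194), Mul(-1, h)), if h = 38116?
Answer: 51740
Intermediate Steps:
Function('k')(X, B) = Mul(-432, X) (Function('k')(X, B) = Mul(-9, Mul(X, 48)) = Mul(-9, Mul(48, X)) = Mul(-432, X))
Add(Function('k')(-208, 194), Mul(-1, h)) = Add(Mul(-432, -208), Mul(-1, 38116)) = Add(89856, -38116) = 51740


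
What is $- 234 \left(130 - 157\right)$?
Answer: $6318$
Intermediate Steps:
$- 234 \left(130 - 157\right) = \left(-234\right) \left(-27\right) = 6318$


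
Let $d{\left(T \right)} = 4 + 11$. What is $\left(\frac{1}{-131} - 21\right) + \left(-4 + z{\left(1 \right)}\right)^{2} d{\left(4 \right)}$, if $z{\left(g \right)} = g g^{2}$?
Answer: $\frac{14933}{131} \approx 113.99$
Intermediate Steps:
$d{\left(T \right)} = 15$
$z{\left(g \right)} = g^{3}$
$\left(\frac{1}{-131} - 21\right) + \left(-4 + z{\left(1 \right)}\right)^{2} d{\left(4 \right)} = \left(\frac{1}{-131} - 21\right) + \left(-4 + 1^{3}\right)^{2} \cdot 15 = \left(- \frac{1}{131} - 21\right) + \left(-4 + 1\right)^{2} \cdot 15 = - \frac{2752}{131} + \left(-3\right)^{2} \cdot 15 = - \frac{2752}{131} + 9 \cdot 15 = - \frac{2752}{131} + 135 = \frac{14933}{131}$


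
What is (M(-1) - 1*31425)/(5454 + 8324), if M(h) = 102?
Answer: -31323/13778 ≈ -2.2734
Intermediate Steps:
(M(-1) - 1*31425)/(5454 + 8324) = (102 - 1*31425)/(5454 + 8324) = (102 - 31425)/13778 = -31323*1/13778 = -31323/13778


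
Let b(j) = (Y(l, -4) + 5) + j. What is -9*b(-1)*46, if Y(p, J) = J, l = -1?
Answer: 0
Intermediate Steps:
b(j) = 1 + j (b(j) = (-4 + 5) + j = 1 + j)
-9*b(-1)*46 = -9*(1 - 1)*46 = -9*0*46 = 0*46 = 0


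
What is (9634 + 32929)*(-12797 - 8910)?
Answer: -923915041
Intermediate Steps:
(9634 + 32929)*(-12797 - 8910) = 42563*(-21707) = -923915041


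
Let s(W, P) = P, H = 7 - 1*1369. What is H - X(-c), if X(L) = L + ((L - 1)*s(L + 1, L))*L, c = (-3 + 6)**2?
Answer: -543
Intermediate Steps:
c = 9 (c = 3**2 = 9)
H = -1362 (H = 7 - 1369 = -1362)
X(L) = L + L**2*(-1 + L) (X(L) = L + ((L - 1)*L)*L = L + ((-1 + L)*L)*L = L + (L*(-1 + L))*L = L + L**2*(-1 + L))
H - X(-c) = -1362 - (-1*9)*(1 + (-1*9)**2 - (-1)*9) = -1362 - (-9)*(1 + (-9)**2 - 1*(-9)) = -1362 - (-9)*(1 + 81 + 9) = -1362 - (-9)*91 = -1362 - 1*(-819) = -1362 + 819 = -543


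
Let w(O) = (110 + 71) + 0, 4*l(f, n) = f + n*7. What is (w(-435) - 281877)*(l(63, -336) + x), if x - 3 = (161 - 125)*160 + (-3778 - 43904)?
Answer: 11969615160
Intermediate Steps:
l(f, n) = f/4 + 7*n/4 (l(f, n) = (f + n*7)/4 = (f + 7*n)/4 = f/4 + 7*n/4)
w(O) = 181 (w(O) = 181 + 0 = 181)
x = -41919 (x = 3 + ((161 - 125)*160 + (-3778 - 43904)) = 3 + (36*160 - 47682) = 3 + (5760 - 47682) = 3 - 41922 = -41919)
(w(-435) - 281877)*(l(63, -336) + x) = (181 - 281877)*(((¼)*63 + (7/4)*(-336)) - 41919) = -281696*((63/4 - 588) - 41919) = -281696*(-2289/4 - 41919) = -281696*(-169965/4) = 11969615160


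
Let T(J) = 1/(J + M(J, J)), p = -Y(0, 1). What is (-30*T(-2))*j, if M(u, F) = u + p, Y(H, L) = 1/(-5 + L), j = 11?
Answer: 88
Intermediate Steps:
p = ¼ (p = -1/(-5 + 1) = -1/(-4) = -1*(-¼) = ¼ ≈ 0.25000)
M(u, F) = ¼ + u (M(u, F) = u + ¼ = ¼ + u)
T(J) = 1/(¼ + 2*J) (T(J) = 1/(J + (¼ + J)) = 1/(¼ + 2*J))
(-30*T(-2))*j = -120/(1 + 8*(-2))*11 = -120/(1 - 16)*11 = -120/(-15)*11 = -120*(-1)/15*11 = -30*(-4/15)*11 = 8*11 = 88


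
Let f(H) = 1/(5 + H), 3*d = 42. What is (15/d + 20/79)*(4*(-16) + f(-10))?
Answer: -94053/1106 ≈ -85.039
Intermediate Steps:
d = 14 (d = (⅓)*42 = 14)
(15/d + 20/79)*(4*(-16) + f(-10)) = (15/14 + 20/79)*(4*(-16) + 1/(5 - 10)) = (15*(1/14) + 20*(1/79))*(-64 + 1/(-5)) = (15/14 + 20/79)*(-64 - ⅕) = (1465/1106)*(-321/5) = -94053/1106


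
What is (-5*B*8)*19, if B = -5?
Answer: 3800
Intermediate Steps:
(-5*B*8)*19 = (-5*(-5)*8)*19 = (25*8)*19 = 200*19 = 3800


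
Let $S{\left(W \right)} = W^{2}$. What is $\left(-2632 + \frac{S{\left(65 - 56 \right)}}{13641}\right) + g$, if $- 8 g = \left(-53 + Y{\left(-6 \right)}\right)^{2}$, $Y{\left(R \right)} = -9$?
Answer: $- \frac{28305021}{9094} \approx -3112.5$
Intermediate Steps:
$g = - \frac{961}{2}$ ($g = - \frac{\left(-53 - 9\right)^{2}}{8} = - \frac{\left(-62\right)^{2}}{8} = \left(- \frac{1}{8}\right) 3844 = - \frac{961}{2} \approx -480.5$)
$\left(-2632 + \frac{S{\left(65 - 56 \right)}}{13641}\right) + g = \left(-2632 + \frac{\left(65 - 56\right)^{2}}{13641}\right) - \frac{961}{2} = \left(-2632 + 9^{2} \cdot \frac{1}{13641}\right) - \frac{961}{2} = \left(-2632 + 81 \cdot \frac{1}{13641}\right) - \frac{961}{2} = \left(-2632 + \frac{27}{4547}\right) - \frac{961}{2} = - \frac{11967677}{4547} - \frac{961}{2} = - \frac{28305021}{9094}$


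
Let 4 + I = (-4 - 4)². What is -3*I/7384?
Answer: -45/1846 ≈ -0.024377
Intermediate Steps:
I = 60 (I = -4 + (-4 - 4)² = -4 + (-8)² = -4 + 64 = 60)
-3*I/7384 = -3*60/7384 = -180*1/7384 = -45/1846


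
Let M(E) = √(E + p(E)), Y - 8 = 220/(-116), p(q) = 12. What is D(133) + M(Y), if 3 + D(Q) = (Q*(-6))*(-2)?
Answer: 1593 + 5*√609/29 ≈ 1597.3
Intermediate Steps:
D(Q) = -3 + 12*Q (D(Q) = -3 + (Q*(-6))*(-2) = -3 - 6*Q*(-2) = -3 + 12*Q)
Y = 177/29 (Y = 8 + 220/(-116) = 8 + 220*(-1/116) = 8 - 55/29 = 177/29 ≈ 6.1034)
M(E) = √(12 + E) (M(E) = √(E + 12) = √(12 + E))
D(133) + M(Y) = (-3 + 12*133) + √(12 + 177/29) = (-3 + 1596) + √(525/29) = 1593 + 5*√609/29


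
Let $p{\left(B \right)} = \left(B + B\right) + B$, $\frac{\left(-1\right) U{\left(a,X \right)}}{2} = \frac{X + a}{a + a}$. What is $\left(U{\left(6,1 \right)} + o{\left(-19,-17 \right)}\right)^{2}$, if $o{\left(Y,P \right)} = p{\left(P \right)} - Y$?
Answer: $\frac{39601}{36} \approx 1100.0$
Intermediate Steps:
$U{\left(a,X \right)} = - \frac{X + a}{a}$ ($U{\left(a,X \right)} = - 2 \frac{X + a}{a + a} = - 2 \frac{X + a}{2 a} = - \frac{X + a}{a}$)
$p{\left(B \right)} = 3 B$ ($p{\left(B \right)} = 2 B + B = 3 B$)
$o{\left(Y,P \right)} = - Y + 3 P$ ($o{\left(Y,P \right)} = 3 P - Y = - Y + 3 P$)
$\left(U{\left(6,1 \right)} + o{\left(-19,-17 \right)}\right)^{2} = \left(\frac{\left(-1\right) 1 - 6}{6} + \left(\left(-1\right) \left(-19\right) + 3 \left(-17\right)\right)\right)^{2} = \left(\frac{-1 - 6}{6} + \left(19 - 51\right)\right)^{2} = \left(\frac{1}{6} \left(-7\right) - 32\right)^{2} = \left(- \frac{7}{6} - 32\right)^{2} = \left(- \frac{199}{6}\right)^{2} = \frac{39601}{36}$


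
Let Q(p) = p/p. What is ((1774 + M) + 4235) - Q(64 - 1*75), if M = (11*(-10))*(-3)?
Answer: 6338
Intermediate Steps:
M = 330 (M = -110*(-3) = 330)
Q(p) = 1
((1774 + M) + 4235) - Q(64 - 1*75) = ((1774 + 330) + 4235) - 1*1 = (2104 + 4235) - 1 = 6339 - 1 = 6338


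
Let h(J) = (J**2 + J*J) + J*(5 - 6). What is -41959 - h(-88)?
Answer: -57535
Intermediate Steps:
h(J) = -J + 2*J**2 (h(J) = (J**2 + J**2) + J*(-1) = 2*J**2 - J = -J + 2*J**2)
-41959 - h(-88) = -41959 - (-88)*(-1 + 2*(-88)) = -41959 - (-88)*(-1 - 176) = -41959 - (-88)*(-177) = -41959 - 1*15576 = -41959 - 15576 = -57535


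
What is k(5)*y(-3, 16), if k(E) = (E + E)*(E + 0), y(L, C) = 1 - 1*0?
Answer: 50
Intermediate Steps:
y(L, C) = 1 (y(L, C) = 1 + 0 = 1)
k(E) = 2*E² (k(E) = (2*E)*E = 2*E²)
k(5)*y(-3, 16) = (2*5²)*1 = (2*25)*1 = 50*1 = 50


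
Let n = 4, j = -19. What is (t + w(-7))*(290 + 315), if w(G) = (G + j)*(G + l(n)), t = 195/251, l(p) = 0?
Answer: 27755585/251 ≈ 1.1058e+5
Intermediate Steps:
t = 195/251 (t = 195*(1/251) = 195/251 ≈ 0.77689)
w(G) = G*(-19 + G) (w(G) = (G - 19)*(G + 0) = (-19 + G)*G = G*(-19 + G))
(t + w(-7))*(290 + 315) = (195/251 - 7*(-19 - 7))*(290 + 315) = (195/251 - 7*(-26))*605 = (195/251 + 182)*605 = (45877/251)*605 = 27755585/251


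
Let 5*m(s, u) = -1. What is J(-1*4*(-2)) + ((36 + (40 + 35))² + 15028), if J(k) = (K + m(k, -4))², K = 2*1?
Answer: 683806/25 ≈ 27352.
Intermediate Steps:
K = 2
m(s, u) = -⅕ (m(s, u) = (⅕)*(-1) = -⅕)
J(k) = 81/25 (J(k) = (2 - ⅕)² = (9/5)² = 81/25)
J(-1*4*(-2)) + ((36 + (40 + 35))² + 15028) = 81/25 + ((36 + (40 + 35))² + 15028) = 81/25 + ((36 + 75)² + 15028) = 81/25 + (111² + 15028) = 81/25 + (12321 + 15028) = 81/25 + 27349 = 683806/25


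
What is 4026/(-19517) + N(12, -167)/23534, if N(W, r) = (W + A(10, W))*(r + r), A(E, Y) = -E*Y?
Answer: 304634670/229656539 ≈ 1.3265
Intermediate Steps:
A(E, Y) = -E*Y
N(W, r) = -18*W*r (N(W, r) = (W - 1*10*W)*(r + r) = (W - 10*W)*(2*r) = (-9*W)*(2*r) = -18*W*r)
4026/(-19517) + N(12, -167)/23534 = 4026/(-19517) - 18*12*(-167)/23534 = 4026*(-1/19517) + 36072*(1/23534) = -4026/19517 + 18036/11767 = 304634670/229656539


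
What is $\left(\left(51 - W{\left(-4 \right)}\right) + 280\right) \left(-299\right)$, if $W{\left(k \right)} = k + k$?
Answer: $-101361$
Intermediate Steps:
$W{\left(k \right)} = 2 k$
$\left(\left(51 - W{\left(-4 \right)}\right) + 280\right) \left(-299\right) = \left(\left(51 - 2 \left(-4\right)\right) + 280\right) \left(-299\right) = \left(\left(51 - -8\right) + 280\right) \left(-299\right) = \left(\left(51 + 8\right) + 280\right) \left(-299\right) = \left(59 + 280\right) \left(-299\right) = 339 \left(-299\right) = -101361$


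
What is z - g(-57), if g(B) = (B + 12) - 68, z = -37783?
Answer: -37670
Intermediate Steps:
g(B) = -56 + B (g(B) = (12 + B) - 68 = -56 + B)
z - g(-57) = -37783 - (-56 - 57) = -37783 - 1*(-113) = -37783 + 113 = -37670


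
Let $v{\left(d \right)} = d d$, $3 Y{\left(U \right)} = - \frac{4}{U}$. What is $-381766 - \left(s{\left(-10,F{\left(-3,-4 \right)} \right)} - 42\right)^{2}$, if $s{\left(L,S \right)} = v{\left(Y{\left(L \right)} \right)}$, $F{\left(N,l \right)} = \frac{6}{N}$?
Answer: $- \frac{19416130666}{50625} \approx -3.8353 \cdot 10^{5}$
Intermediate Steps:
$Y{\left(U \right)} = - \frac{4}{3 U}$ ($Y{\left(U \right)} = \frac{\left(-4\right) \frac{1}{U}}{3} = - \frac{4}{3 U}$)
$v{\left(d \right)} = d^{2}$
$s{\left(L,S \right)} = \frac{16}{9 L^{2}}$ ($s{\left(L,S \right)} = \left(- \frac{4}{3 L}\right)^{2} = \frac{16}{9 L^{2}}$)
$-381766 - \left(s{\left(-10,F{\left(-3,-4 \right)} \right)} - 42\right)^{2} = -381766 - \left(\frac{16}{9 \cdot 100} - 42\right)^{2} = -381766 - \left(\frac{16}{9} \cdot \frac{1}{100} - 42\right)^{2} = -381766 - \left(\frac{4}{225} - 42\right)^{2} = -381766 - \left(- \frac{9446}{225}\right)^{2} = -381766 - \frac{89226916}{50625} = - \frac{19416130666}{50625}$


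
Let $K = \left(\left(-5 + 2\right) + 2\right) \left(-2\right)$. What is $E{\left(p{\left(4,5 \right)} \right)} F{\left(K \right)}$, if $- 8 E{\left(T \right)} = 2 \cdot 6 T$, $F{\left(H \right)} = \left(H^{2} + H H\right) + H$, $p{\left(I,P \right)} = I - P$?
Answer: $15$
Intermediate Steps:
$K = 2$ ($K = \left(-3 + 2\right) \left(-2\right) = \left(-1\right) \left(-2\right) = 2$)
$F{\left(H \right)} = H + 2 H^{2}$ ($F{\left(H \right)} = \left(H^{2} + H^{2}\right) + H = 2 H^{2} + H = H + 2 H^{2}$)
$E{\left(T \right)} = - \frac{3 T}{2}$ ($E{\left(T \right)} = - \frac{2 \cdot 6 T}{8} = - \frac{12 T}{8} = - \frac{3 T}{2}$)
$E{\left(p{\left(4,5 \right)} \right)} F{\left(K \right)} = - \frac{3 \left(4 - 5\right)}{2} \cdot 2 \left(1 + 2 \cdot 2\right) = - \frac{3 \left(4 - 5\right)}{2} \cdot 2 \left(1 + 4\right) = \left(- \frac{3}{2}\right) \left(-1\right) 2 \cdot 5 = \frac{3}{2} \cdot 10 = 15$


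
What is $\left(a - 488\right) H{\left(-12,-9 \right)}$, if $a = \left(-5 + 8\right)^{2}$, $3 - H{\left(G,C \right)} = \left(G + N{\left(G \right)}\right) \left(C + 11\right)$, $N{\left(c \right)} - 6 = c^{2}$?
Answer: $130767$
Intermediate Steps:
$N{\left(c \right)} = 6 + c^{2}$
$H{\left(G,C \right)} = 3 - \left(11 + C\right) \left(6 + G + G^{2}\right)$ ($H{\left(G,C \right)} = 3 - \left(G + \left(6 + G^{2}\right)\right) \left(C + 11\right) = 3 - \left(6 + G + G^{2}\right) \left(11 + C\right) = 3 - \left(11 + C\right) \left(6 + G + G^{2}\right)$)
$a = 9$ ($a = 3^{2} = 9$)
$\left(a - 488\right) H{\left(-12,-9 \right)} = \left(9 - 488\right) \left(-63 - -132 - 11 \left(-12\right)^{2} - \left(-9\right) \left(-12\right) - - 9 \left(6 + \left(-12\right)^{2}\right)\right) = - 479 \left(-63 + 132 - 1584 - 108 - - 9 \left(6 + 144\right)\right) = - 479 \left(-63 + 132 - 1584 - 108 - \left(-9\right) 150\right) = - 479 \left(-63 + 132 - 1584 - 108 + 1350\right) = \left(-479\right) \left(-273\right) = 130767$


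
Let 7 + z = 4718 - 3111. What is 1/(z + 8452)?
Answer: 1/10052 ≈ 9.9483e-5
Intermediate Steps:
z = 1600 (z = -7 + (4718 - 3111) = -7 + 1607 = 1600)
1/(z + 8452) = 1/(1600 + 8452) = 1/10052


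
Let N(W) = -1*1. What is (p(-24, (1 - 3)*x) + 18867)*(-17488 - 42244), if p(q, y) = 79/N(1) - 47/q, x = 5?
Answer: -6734170747/6 ≈ -1.1224e+9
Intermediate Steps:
N(W) = -1
p(q, y) = -79 - 47/q (p(q, y) = 79/(-1) - 47/q = 79*(-1) - 47/q = -79 - 47/q)
(p(-24, (1 - 3)*x) + 18867)*(-17488 - 42244) = ((-79 - 47/(-24)) + 18867)*(-17488 - 42244) = ((-79 - 47*(-1/24)) + 18867)*(-59732) = ((-79 + 47/24) + 18867)*(-59732) = (-1849/24 + 18867)*(-59732) = (450959/24)*(-59732) = -6734170747/6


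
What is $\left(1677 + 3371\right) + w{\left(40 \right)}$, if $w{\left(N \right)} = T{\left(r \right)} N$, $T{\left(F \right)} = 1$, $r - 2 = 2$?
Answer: $5088$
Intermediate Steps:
$r = 4$ ($r = 2 + 2 = 4$)
$w{\left(N \right)} = N$ ($w{\left(N \right)} = 1 N = N$)
$\left(1677 + 3371\right) + w{\left(40 \right)} = \left(1677 + 3371\right) + 40 = 5048 + 40 = 5088$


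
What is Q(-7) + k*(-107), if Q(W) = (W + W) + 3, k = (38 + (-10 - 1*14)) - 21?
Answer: 738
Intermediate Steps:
k = -7 (k = (38 + (-10 - 14)) - 21 = (38 - 24) - 21 = 14 - 21 = -7)
Q(W) = 3 + 2*W (Q(W) = 2*W + 3 = 3 + 2*W)
Q(-7) + k*(-107) = (3 + 2*(-7)) - 7*(-107) = (3 - 14) + 749 = -11 + 749 = 738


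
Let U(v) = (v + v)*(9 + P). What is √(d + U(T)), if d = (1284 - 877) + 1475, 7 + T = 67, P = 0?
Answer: √2962 ≈ 54.424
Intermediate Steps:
T = 60 (T = -7 + 67 = 60)
U(v) = 18*v (U(v) = (v + v)*(9 + 0) = (2*v)*9 = 18*v)
d = 1882 (d = 407 + 1475 = 1882)
√(d + U(T)) = √(1882 + 18*60) = √(1882 + 1080) = √2962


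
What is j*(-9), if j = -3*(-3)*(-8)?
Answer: 648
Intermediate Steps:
j = -72 (j = 9*(-8) = -72)
j*(-9) = -72*(-9) = 648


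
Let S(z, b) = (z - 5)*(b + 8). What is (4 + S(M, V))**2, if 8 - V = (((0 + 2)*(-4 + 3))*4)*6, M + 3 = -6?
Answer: 795664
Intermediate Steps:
M = -9 (M = -3 - 6 = -9)
V = 56 (V = 8 - ((0 + 2)*(-4 + 3))*4*6 = 8 - (2*(-1))*4*6 = 8 - (-2*4)*6 = 8 - (-8)*6 = 8 - 1*(-48) = 8 + 48 = 56)
S(z, b) = (-5 + z)*(8 + b)
(4 + S(M, V))**2 = (4 + (-40 - 5*56 + 8*(-9) + 56*(-9)))**2 = (4 + (-40 - 280 - 72 - 504))**2 = (4 - 896)**2 = (-892)**2 = 795664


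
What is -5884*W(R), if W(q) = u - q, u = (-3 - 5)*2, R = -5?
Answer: 64724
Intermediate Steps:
u = -16 (u = -8*2 = -16)
W(q) = -16 - q
-5884*W(R) = -5884*(-16 - 1*(-5)) = -5884*(-16 + 5) = -5884*(-11) = 64724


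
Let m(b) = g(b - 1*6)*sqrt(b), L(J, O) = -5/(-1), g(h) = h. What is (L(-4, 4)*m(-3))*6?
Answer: -270*I*sqrt(3) ≈ -467.65*I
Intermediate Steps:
L(J, O) = 5 (L(J, O) = -5*(-1) = 5)
m(b) = sqrt(b)*(-6 + b) (m(b) = (b - 1*6)*sqrt(b) = (b - 6)*sqrt(b) = (-6 + b)*sqrt(b) = sqrt(b)*(-6 + b))
(L(-4, 4)*m(-3))*6 = (5*(sqrt(-3)*(-6 - 3)))*6 = (5*((I*sqrt(3))*(-9)))*6 = (5*(-9*I*sqrt(3)))*6 = -45*I*sqrt(3)*6 = -270*I*sqrt(3)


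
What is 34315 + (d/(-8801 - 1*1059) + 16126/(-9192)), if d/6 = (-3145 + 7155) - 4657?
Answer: 388744024223/11329140 ≈ 34314.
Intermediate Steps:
d = -3882 (d = 6*((-3145 + 7155) - 4657) = 6*(4010 - 4657) = 6*(-647) = -3882)
34315 + (d/(-8801 - 1*1059) + 16126/(-9192)) = 34315 + (-3882/(-8801 - 1*1059) + 16126/(-9192)) = 34315 + (-3882/(-8801 - 1059) + 16126*(-1/9192)) = 34315 + (-3882/(-9860) - 8063/4596) = 34315 + (-3882*(-1/9860) - 8063/4596) = 34315 + (1941/4930 - 8063/4596) = 34315 - 15414877/11329140 = 388744024223/11329140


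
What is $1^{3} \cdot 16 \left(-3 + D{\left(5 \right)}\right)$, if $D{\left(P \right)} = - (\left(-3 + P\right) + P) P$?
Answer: $-608$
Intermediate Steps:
$D{\left(P \right)} = P \left(3 - 2 P\right)$ ($D{\left(P \right)} = - (-3 + 2 P) P = \left(3 - 2 P\right) P = P \left(3 - 2 P\right)$)
$1^{3} \cdot 16 \left(-3 + D{\left(5 \right)}\right) = 1^{3} \cdot 16 \left(-3 + 5 \left(3 - 10\right)\right) = 1 \cdot 16 \left(-3 + 5 \left(3 - 10\right)\right) = 1 \cdot 16 \left(-3 + 5 \left(-7\right)\right) = 1 \cdot 16 \left(-3 - 35\right) = 1 \cdot 16 \left(-38\right) = 1 \left(-608\right) = -608$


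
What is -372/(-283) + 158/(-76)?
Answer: -8221/10754 ≈ -0.76446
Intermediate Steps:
-372/(-283) + 158/(-76) = -372*(-1/283) + 158*(-1/76) = 372/283 - 79/38 = -8221/10754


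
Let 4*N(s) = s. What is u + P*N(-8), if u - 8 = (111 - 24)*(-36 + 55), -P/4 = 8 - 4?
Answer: 1693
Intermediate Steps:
N(s) = s/4
P = -16 (P = -4*(8 - 4) = -4*4 = -16)
u = 1661 (u = 8 + (111 - 24)*(-36 + 55) = 8 + 87*19 = 8 + 1653 = 1661)
u + P*N(-8) = 1661 - 4*(-8) = 1661 - 16*(-2) = 1661 + 32 = 1693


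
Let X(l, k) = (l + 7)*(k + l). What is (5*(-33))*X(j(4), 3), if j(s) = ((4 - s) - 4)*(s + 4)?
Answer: -119625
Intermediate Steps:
j(s) = -s*(4 + s) (j(s) = (-s)*(4 + s) = -s*(4 + s))
X(l, k) = (7 + l)*(k + l)
(5*(-33))*X(j(4), 3) = (5*(-33))*((-1*4*(4 + 4))² + 7*3 + 7*(-1*4*(4 + 4)) + 3*(-1*4*(4 + 4))) = -165*((-1*4*8)² + 21 + 7*(-1*4*8) + 3*(-1*4*8)) = -165*((-32)² + 21 + 7*(-32) + 3*(-32)) = -165*(1024 + 21 - 224 - 96) = -165*725 = -119625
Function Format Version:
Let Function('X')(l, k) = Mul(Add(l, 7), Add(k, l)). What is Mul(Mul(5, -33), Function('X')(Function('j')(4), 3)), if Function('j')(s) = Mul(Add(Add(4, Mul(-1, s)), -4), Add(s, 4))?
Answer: -119625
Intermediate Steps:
Function('j')(s) = Mul(-1, s, Add(4, s)) (Function('j')(s) = Mul(Mul(-1, s), Add(4, s)) = Mul(-1, s, Add(4, s)))
Function('X')(l, k) = Mul(Add(7, l), Add(k, l))
Mul(Mul(5, -33), Function('X')(Function('j')(4), 3)) = Mul(Mul(5, -33), Add(Pow(Mul(-1, 4, Add(4, 4)), 2), Mul(7, 3), Mul(7, Mul(-1, 4, Add(4, 4))), Mul(3, Mul(-1, 4, Add(4, 4))))) = Mul(-165, Add(Pow(Mul(-1, 4, 8), 2), 21, Mul(7, Mul(-1, 4, 8)), Mul(3, Mul(-1, 4, 8)))) = Mul(-165, Add(Pow(-32, 2), 21, Mul(7, -32), Mul(3, -32))) = Mul(-165, Add(1024, 21, -224, -96)) = Mul(-165, 725) = -119625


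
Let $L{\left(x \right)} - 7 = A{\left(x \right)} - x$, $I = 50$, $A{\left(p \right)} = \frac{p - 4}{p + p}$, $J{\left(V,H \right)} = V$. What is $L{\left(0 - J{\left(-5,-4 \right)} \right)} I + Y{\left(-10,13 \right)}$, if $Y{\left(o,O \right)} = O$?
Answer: $118$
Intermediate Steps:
$A{\left(p \right)} = \frac{-4 + p}{2 p}$
$L{\left(x \right)} = 7 - x + \frac{-4 + x}{2 x}$ ($L{\left(x \right)} = 7 - \left(x - \frac{-4 + x}{2 x}\right) = 7 - x + \frac{-4 + x}{2 x}$)
$L{\left(0 - J{\left(-5,-4 \right)} \right)} I + Y{\left(-10,13 \right)} = \left(\frac{15}{2} - \left(0 - -5\right) - \frac{2}{0 - -5}\right) 50 + 13 = \left(\frac{15}{2} - \left(0 + 5\right) - \frac{2}{0 + 5}\right) 50 + 13 = \left(\frac{15}{2} - 5 - \frac{2}{5}\right) 50 + 13 = \frac{21}{10} \cdot 50 + 13 = 105 + 13 = 118$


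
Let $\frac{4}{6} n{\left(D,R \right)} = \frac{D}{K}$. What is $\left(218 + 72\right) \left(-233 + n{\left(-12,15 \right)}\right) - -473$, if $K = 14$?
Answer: $- \frac{472289}{7} \approx -67470.0$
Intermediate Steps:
$n{\left(D,R \right)} = \frac{3 D}{28}$ ($n{\left(D,R \right)} = \frac{3 \frac{D}{14}}{2} = \frac{3 D}{28}$)
$\left(218 + 72\right) \left(-233 + n{\left(-12,15 \right)}\right) - -473 = \left(218 + 72\right) \left(-233 + \frac{3}{28} \left(-12\right)\right) - -473 = 290 \left(-233 - \frac{9}{7}\right) + 473 = 290 \left(- \frac{1640}{7}\right) + 473 = - \frac{475600}{7} + 473 = - \frac{472289}{7}$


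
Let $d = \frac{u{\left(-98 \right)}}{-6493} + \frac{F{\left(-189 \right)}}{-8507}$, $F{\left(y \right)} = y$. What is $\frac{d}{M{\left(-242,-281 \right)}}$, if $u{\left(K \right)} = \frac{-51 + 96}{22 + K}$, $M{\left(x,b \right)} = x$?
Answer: $- \frac{93648267}{1015899610792} \approx -9.2183 \cdot 10^{-5}$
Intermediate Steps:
$u{\left(K \right)} = \frac{45}{22 + K}$
$d = \frac{93648267}{4197932276}$ ($d = \frac{45 \frac{1}{22 - 98}}{-6493} - \frac{189}{-8507} = \frac{45}{-76} \left(- \frac{1}{6493}\right) - - \frac{189}{8507} = 45 \left(- \frac{1}{76}\right) \left(- \frac{1}{6493}\right) + \frac{189}{8507} = \left(- \frac{45}{76}\right) \left(- \frac{1}{6493}\right) + \frac{189}{8507} = \frac{45}{493468} + \frac{189}{8507} = \frac{93648267}{4197932276} \approx 0.022308$)
$\frac{d}{M{\left(-242,-281 \right)}} = \frac{93648267}{4197932276 \left(-242\right)} = \frac{93648267}{4197932276} \left(- \frac{1}{242}\right) = - \frac{93648267}{1015899610792}$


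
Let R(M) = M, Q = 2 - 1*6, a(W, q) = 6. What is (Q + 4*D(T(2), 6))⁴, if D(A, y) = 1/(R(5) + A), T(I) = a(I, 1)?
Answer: 2560000/14641 ≈ 174.85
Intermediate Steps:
Q = -4 (Q = 2 - 6 = -4)
T(I) = 6
D(A, y) = 1/(5 + A)
(Q + 4*D(T(2), 6))⁴ = (-4 + 4/(5 + 6))⁴ = (-4 + 4/11)⁴ = (-40/11)⁴ = 2560000/14641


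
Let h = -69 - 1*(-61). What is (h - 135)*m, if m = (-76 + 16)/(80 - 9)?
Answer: 8580/71 ≈ 120.85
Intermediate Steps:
m = -60/71 ≈ -0.84507
h = -8 (h = -69 + 61 = -8)
(h - 135)*m = (-8 - 135)*(-60/71) = -143*(-60/71) = 8580/71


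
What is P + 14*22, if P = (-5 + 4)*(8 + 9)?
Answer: 291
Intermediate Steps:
P = -17 (P = -1*17 = -17)
P + 14*22 = -17 + 14*22 = -17 + 308 = 291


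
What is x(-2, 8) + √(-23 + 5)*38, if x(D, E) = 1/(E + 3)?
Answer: 1/11 + 114*I*√2 ≈ 0.090909 + 161.22*I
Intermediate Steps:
x(D, E) = 1/(3 + E)
x(-2, 8) + √(-23 + 5)*38 = 1/(3 + 8) + √(-23 + 5)*38 = 1/11 + √(-18)*38 = 1/11 + (3*I*√2)*38 = 1/11 + 114*I*√2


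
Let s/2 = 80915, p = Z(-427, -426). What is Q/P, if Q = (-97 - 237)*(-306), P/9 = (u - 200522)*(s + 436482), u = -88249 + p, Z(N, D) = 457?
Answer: -2839/43125431492 ≈ -6.5831e-8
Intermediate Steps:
p = 457
s = 161830 (s = 2*80915 = 161830)
u = -87792 (u = -88249 + 457 = -87792)
P = -1552515533712 (P = 9*((-87792 - 200522)*(161830 + 436482)) = 9*(-288314*598312) = 9*(-172501725968) = -1552515533712)
Q = 102204 (Q = -334*(-306) = 102204)
Q/P = 102204/(-1552515533712) = 102204*(-1/1552515533712) = -2839/43125431492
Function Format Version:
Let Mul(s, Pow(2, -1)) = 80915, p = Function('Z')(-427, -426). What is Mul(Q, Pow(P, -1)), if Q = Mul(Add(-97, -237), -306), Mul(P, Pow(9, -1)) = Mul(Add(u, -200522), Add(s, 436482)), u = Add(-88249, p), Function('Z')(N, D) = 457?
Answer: Rational(-2839, 43125431492) ≈ -6.5831e-8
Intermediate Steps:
p = 457
s = 161830 (s = Mul(2, 80915) = 161830)
u = -87792 (u = Add(-88249, 457) = -87792)
P = -1552515533712 (P = Mul(9, Mul(Add(-87792, -200522), Add(161830, 436482))) = Mul(9, Mul(-288314, 598312)) = Mul(9, -172501725968) = -1552515533712)
Q = 102204 (Q = Mul(-334, -306) = 102204)
Mul(Q, Pow(P, -1)) = Mul(102204, Pow(-1552515533712, -1)) = Mul(102204, Rational(-1, 1552515533712)) = Rational(-2839, 43125431492)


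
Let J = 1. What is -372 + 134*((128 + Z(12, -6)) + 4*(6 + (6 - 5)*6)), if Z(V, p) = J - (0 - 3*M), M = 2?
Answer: 24150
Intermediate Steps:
Z(V, p) = 7 (Z(V, p) = 1 - (0 - 3*2) = 1 - (0 - 6) = 1 - 1*(-6) = 1 + 6 = 7)
-372 + 134*((128 + Z(12, -6)) + 4*(6 + (6 - 5)*6)) = -372 + 134*((128 + 7) + 4*(6 + (6 - 5)*6)) = -372 + 134*(135 + 4*(6 + 1*6)) = -372 + 134*(135 + 4*(6 + 6)) = -372 + 134*(135 + 4*12) = -372 + 134*(135 + 48) = -372 + 134*183 = -372 + 24522 = 24150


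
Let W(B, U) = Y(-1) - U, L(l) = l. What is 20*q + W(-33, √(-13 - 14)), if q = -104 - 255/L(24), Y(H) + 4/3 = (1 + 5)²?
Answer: -13547/6 - 3*I*√3 ≈ -2257.8 - 5.1962*I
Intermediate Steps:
Y(H) = 104/3 (Y(H) = -4/3 + (1 + 5)² = -4/3 + 6² = -4/3 + 36 = 104/3)
q = -917/8 (q = -104 - 255/24 = -104 - 1*85/8 = -104 - 85/8 = -917/8 ≈ -114.63)
W(B, U) = 104/3 - U
20*q + W(-33, √(-13 - 14)) = 20*(-917/8) + (104/3 - √(-13 - 14)) = -4585/2 + (104/3 - √(-27)) = -4585/2 + (104/3 - 3*I*√3) = -13547/6 - 3*I*√3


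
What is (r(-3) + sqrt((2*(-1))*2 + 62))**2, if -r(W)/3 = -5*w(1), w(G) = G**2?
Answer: (15 + sqrt(58))**2 ≈ 511.47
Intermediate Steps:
r(W) = 15 (r(W) = -(-15)*1**2 = -(-15) = -3*(-5) = 15)
(r(-3) + sqrt((2*(-1))*2 + 62))**2 = (15 + sqrt((2*(-1))*2 + 62))**2 = (15 + sqrt(-2*2 + 62))**2 = (15 + sqrt(-4 + 62))**2 = (15 + sqrt(58))**2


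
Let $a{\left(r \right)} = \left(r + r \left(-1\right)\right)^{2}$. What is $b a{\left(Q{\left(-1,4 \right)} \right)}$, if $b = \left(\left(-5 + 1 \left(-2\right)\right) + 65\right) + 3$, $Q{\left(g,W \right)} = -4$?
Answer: $0$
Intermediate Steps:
$a{\left(r \right)} = 0$ ($a{\left(r \right)} = \left(r - r\right)^{2} = 0^{2} = 0$)
$b = 61$ ($b = \left(\left(-5 - 2\right) + 65\right) + 3 = \left(-7 + 65\right) + 3 = 58 + 3 = 61$)
$b a{\left(Q{\left(-1,4 \right)} \right)} = 61 \cdot 0 = 0$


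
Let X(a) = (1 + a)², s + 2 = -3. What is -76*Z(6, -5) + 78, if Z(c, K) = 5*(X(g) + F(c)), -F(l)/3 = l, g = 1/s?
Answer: 33374/5 ≈ 6674.8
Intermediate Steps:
s = -5 (s = -2 - 3 = -5)
g = -⅕ (g = 1/(-5) = -⅕ ≈ -0.20000)
F(l) = -3*l
Z(c, K) = 16/5 - 15*c (Z(c, K) = 5*((1 - ⅕)² - 3*c) = 5*((⅘)² - 3*c) = 5*(16/25 - 3*c) = 16/5 - 15*c)
-76*Z(6, -5) + 78 = -76*(16/5 - 15*6) + 78 = -76*(16/5 - 90) + 78 = -76*(-434/5) + 78 = 32984/5 + 78 = 33374/5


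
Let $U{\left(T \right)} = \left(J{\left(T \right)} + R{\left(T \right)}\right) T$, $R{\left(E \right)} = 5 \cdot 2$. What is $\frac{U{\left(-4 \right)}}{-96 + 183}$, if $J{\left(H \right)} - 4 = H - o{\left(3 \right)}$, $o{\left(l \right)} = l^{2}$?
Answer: $- \frac{4}{87} \approx -0.045977$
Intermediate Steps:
$R{\left(E \right)} = 10$
$J{\left(H \right)} = -5 + H$ ($J{\left(H \right)} = 4 + \left(H - 3^{2}\right) = 4 + \left(H - 9\right) = 4 + \left(-9 + H\right) = -5 + H$)
$U{\left(T \right)} = T \left(5 + T\right)$ ($U{\left(T \right)} = \left(\left(-5 + T\right) + 10\right) T = \left(5 + T\right) T = T \left(5 + T\right)$)
$\frac{U{\left(-4 \right)}}{-96 + 183} = \frac{\left(-4\right) \left(5 - 4\right)}{-96 + 183} = \frac{\left(-4\right) 1}{87} = \left(-4\right) \frac{1}{87} = - \frac{4}{87}$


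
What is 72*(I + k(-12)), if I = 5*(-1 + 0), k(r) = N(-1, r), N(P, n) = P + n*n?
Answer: 9936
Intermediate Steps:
N(P, n) = P + n²
k(r) = -1 + r²
I = -5 (I = 5*(-1) = -5)
72*(I + k(-12)) = 72*(-5 + (-1 + (-12)²)) = 72*(-5 + (-1 + 144)) = 72*(-5 + 143) = 72*138 = 9936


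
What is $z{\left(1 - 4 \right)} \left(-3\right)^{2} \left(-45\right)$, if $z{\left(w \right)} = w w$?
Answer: $-3645$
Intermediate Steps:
$z{\left(w \right)} = w^{2}$
$z{\left(1 - 4 \right)} \left(-3\right)^{2} \left(-45\right) = \left(1 - 4\right)^{2} \left(-3\right)^{2} \left(-45\right) = \left(1 - 4\right)^{2} \cdot 9 \left(-45\right) = \left(-3\right)^{2} \cdot 9 \left(-45\right) = 9 \cdot 9 \left(-45\right) = 81 \left(-45\right) = -3645$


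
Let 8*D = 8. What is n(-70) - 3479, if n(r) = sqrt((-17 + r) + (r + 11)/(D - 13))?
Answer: -3479 + I*sqrt(2955)/6 ≈ -3479.0 + 9.06*I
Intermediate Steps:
D = 1 (D = (1/8)*8 = 1)
n(r) = sqrt(-215/12 + 11*r/12) (n(r) = sqrt((-17 + r) + (r + 11)/(1 - 13)) = sqrt((-17 + r) + (11 + r)/(-12)) = sqrt((-17 + r) + (11 + r)*(-1/12)) = sqrt((-17 + r) + (-11/12 - r/12)) = sqrt(-215/12 + 11*r/12))
n(-70) - 3479 = sqrt(-645 + 33*(-70))/6 - 3479 = sqrt(-645 - 2310)/6 - 3479 = sqrt(-2955)/6 - 3479 = (I*sqrt(2955))/6 - 3479 = I*sqrt(2955)/6 - 3479 = -3479 + I*sqrt(2955)/6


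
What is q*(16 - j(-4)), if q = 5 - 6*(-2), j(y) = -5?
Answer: 357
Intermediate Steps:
q = 17 (q = 5 + 12 = 17)
q*(16 - j(-4)) = 17*(16 - 1*(-5)) = 17*(16 + 5) = 17*21 = 357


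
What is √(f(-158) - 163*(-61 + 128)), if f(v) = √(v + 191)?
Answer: √(-10921 + √33) ≈ 104.48*I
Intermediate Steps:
f(v) = √(191 + v)
√(f(-158) - 163*(-61 + 128)) = √(√(191 - 158) - 163*(-61 + 128)) = √(√33 - 163*67) = √(√33 - 10921) = √(-10921 + √33)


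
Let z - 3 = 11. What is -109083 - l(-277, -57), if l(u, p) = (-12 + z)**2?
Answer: -109087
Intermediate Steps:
z = 14 (z = 3 + 11 = 14)
l(u, p) = 4 (l(u, p) = (-12 + 14)**2 = 2**2 = 4)
-109083 - l(-277, -57) = -109083 - 1*4 = -109083 - 4 = -109087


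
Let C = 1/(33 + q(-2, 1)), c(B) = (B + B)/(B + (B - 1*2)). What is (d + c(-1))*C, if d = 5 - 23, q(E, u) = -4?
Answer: -35/58 ≈ -0.60345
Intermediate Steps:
c(B) = 2*B/(-2 + 2*B) (c(B) = (2*B)/(B + (B - 2)) = (2*B)/(B + (-2 + B)) = (2*B)/(-2 + 2*B) = 2*B/(-2 + 2*B))
d = -18
C = 1/29 (C = 1/(33 - 4) = 1/29 ≈ 0.034483)
(d + c(-1))*C = (-18 - 1/(-1 - 1))*(1/29) = (-18 - 1/(-2))*(1/29) = (-18 - 1*(-½))*(1/29) = (-18 + ½)*(1/29) = -35/2*1/29 = -35/58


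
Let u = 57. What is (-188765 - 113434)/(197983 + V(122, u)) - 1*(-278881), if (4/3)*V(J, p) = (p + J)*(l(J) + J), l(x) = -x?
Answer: 55213394824/197983 ≈ 2.7888e+5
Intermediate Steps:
V(J, p) = 0 (V(J, p) = 3*((p + J)*(-J + J))/4 = 3*((J + p)*0)/4 = (3/4)*0 = 0)
(-188765 - 113434)/(197983 + V(122, u)) - 1*(-278881) = (-188765 - 113434)/(197983 + 0) - 1*(-278881) = -302199/197983 + 278881 = 55213394824/197983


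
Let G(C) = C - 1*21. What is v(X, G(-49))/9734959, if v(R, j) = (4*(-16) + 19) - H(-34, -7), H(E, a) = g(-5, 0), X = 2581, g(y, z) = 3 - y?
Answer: -53/9734959 ≈ -5.4443e-6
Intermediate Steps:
G(C) = -21 + C (G(C) = C - 21 = -21 + C)
H(E, a) = 8 (H(E, a) = 3 - 1*(-5) = 3 + 5 = 8)
v(R, j) = -53 (v(R, j) = (4*(-16) + 19) - 1*8 = (-64 + 19) - 8 = -45 - 8 = -53)
v(X, G(-49))/9734959 = -53/9734959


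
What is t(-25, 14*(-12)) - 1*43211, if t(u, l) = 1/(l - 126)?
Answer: -12704035/294 ≈ -43211.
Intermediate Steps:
t(u, l) = 1/(-126 + l)
t(-25, 14*(-12)) - 1*43211 = 1/(-126 + 14*(-12)) - 1*43211 = 1/(-126 - 168) - 43211 = 1/(-294) - 43211 = -1/294 - 43211 = -12704035/294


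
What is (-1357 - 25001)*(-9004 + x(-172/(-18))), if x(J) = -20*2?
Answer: 238381752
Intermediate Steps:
x(J) = -40
(-1357 - 25001)*(-9004 + x(-172/(-18))) = (-1357 - 25001)*(-9004 - 40) = -26358*(-9044) = 238381752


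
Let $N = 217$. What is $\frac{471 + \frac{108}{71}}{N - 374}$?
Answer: $- \frac{33549}{11147} \approx -3.0097$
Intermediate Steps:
$\frac{471 + \frac{108}{71}}{N - 374} = \frac{471 + \frac{108}{71}}{217 - 374} = \frac{471 + 108 \cdot \frac{1}{71}}{-157} = \left(471 + \frac{108}{71}\right) \left(- \frac{1}{157}\right) = \frac{33549}{71} \left(- \frac{1}{157}\right) = - \frac{33549}{11147}$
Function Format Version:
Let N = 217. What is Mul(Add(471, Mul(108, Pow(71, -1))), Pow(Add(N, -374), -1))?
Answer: Rational(-33549, 11147) ≈ -3.0097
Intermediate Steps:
Mul(Add(471, Mul(108, Pow(71, -1))), Pow(Add(N, -374), -1)) = Mul(Add(471, Mul(108, Pow(71, -1))), Pow(Add(217, -374), -1)) = Mul(Add(471, Mul(108, Rational(1, 71))), Pow(-157, -1)) = Mul(Add(471, Rational(108, 71)), Rational(-1, 157)) = Mul(Rational(33549, 71), Rational(-1, 157)) = Rational(-33549, 11147)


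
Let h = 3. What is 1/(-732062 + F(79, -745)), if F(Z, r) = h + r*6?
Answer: -1/736529 ≈ -1.3577e-6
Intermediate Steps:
F(Z, r) = 3 + 6*r (F(Z, r) = 3 + r*6 = 3 + 6*r)
1/(-732062 + F(79, -745)) = 1/(-732062 + (3 + 6*(-745))) = 1/(-732062 + (3 - 4470)) = 1/(-732062 - 4467) = 1/(-736529) = -1/736529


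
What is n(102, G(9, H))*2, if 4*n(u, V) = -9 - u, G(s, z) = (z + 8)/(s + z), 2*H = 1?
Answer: -111/2 ≈ -55.500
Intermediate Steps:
H = ½ (H = (½)*1 = ½ ≈ 0.50000)
G(s, z) = (8 + z)/(s + z)
n(u, V) = -9/4 - u/4 (n(u, V) = (-9 - u)/4 = -9/4 - u/4)
n(102, G(9, H))*2 = (-9/4 - ¼*102)*2 = (-9/4 - 51/2)*2 = -111/4*2 = -111/2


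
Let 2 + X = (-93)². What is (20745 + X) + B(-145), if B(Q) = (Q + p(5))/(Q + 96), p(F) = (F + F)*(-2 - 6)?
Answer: 1440433/49 ≈ 29397.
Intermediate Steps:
p(F) = -16*F (p(F) = (2*F)*(-8) = -16*F)
B(Q) = (-80 + Q)/(96 + Q) (B(Q) = (Q - 16*5)/(Q + 96) = (Q - 80)/(96 + Q) = (-80 + Q)/(96 + Q))
X = 8647 (X = -2 + (-93)² = -2 + 8649 = 8647)
(20745 + X) + B(-145) = (20745 + 8647) + (-80 - 145)/(96 - 145) = 29392 - 225/(-49) = 29392 - 1/49*(-225) = 29392 + 225/49 = 1440433/49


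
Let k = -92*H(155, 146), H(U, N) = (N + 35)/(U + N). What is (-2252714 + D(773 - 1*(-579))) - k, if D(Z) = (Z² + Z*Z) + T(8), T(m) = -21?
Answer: 422341625/301 ≈ 1.4031e+6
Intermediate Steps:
D(Z) = -21 + 2*Z² (D(Z) = (Z² + Z*Z) - 21 = (Z² + Z²) - 21 = 2*Z² - 21 = -21 + 2*Z²)
H(U, N) = (35 + N)/(N + U)
k = -16652/301 (k = -92*(35 + 146)/(146 + 155) = -92*181/301 = -16652/301 ≈ -55.322)
(-2252714 + D(773 - 1*(-579))) - k = (-2252714 + (-21 + 2*(773 - 1*(-579))²)) - 1*(-16652/301) = (-2252714 + (-21 + 2*(773 + 579)²)) + 16652/301 = (-2252714 + (-21 + 2*1352²)) + 16652/301 = (-2252714 + (-21 + 2*1827904)) + 16652/301 = (-2252714 + (-21 + 3655808)) + 16652/301 = (-2252714 + 3655787) + 16652/301 = 1403073 + 16652/301 = 422341625/301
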